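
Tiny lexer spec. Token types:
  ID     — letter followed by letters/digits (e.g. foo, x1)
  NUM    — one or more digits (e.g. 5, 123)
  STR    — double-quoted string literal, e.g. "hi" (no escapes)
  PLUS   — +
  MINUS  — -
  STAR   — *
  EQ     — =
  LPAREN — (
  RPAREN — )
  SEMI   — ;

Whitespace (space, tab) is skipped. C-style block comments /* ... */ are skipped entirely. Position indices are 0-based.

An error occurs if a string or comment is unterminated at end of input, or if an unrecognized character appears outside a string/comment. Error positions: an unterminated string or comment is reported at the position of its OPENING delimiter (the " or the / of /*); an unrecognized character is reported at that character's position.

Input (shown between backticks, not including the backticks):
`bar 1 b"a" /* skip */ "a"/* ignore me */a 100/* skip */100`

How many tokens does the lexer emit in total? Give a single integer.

pos=0: emit ID 'bar' (now at pos=3)
pos=4: emit NUM '1' (now at pos=5)
pos=6: emit ID 'b' (now at pos=7)
pos=7: enter STRING mode
pos=7: emit STR "a" (now at pos=10)
pos=11: enter COMMENT mode (saw '/*')
exit COMMENT mode (now at pos=21)
pos=22: enter STRING mode
pos=22: emit STR "a" (now at pos=25)
pos=25: enter COMMENT mode (saw '/*')
exit COMMENT mode (now at pos=40)
pos=40: emit ID 'a' (now at pos=41)
pos=42: emit NUM '100' (now at pos=45)
pos=45: enter COMMENT mode (saw '/*')
exit COMMENT mode (now at pos=55)
pos=55: emit NUM '100' (now at pos=58)
DONE. 8 tokens: [ID, NUM, ID, STR, STR, ID, NUM, NUM]

Answer: 8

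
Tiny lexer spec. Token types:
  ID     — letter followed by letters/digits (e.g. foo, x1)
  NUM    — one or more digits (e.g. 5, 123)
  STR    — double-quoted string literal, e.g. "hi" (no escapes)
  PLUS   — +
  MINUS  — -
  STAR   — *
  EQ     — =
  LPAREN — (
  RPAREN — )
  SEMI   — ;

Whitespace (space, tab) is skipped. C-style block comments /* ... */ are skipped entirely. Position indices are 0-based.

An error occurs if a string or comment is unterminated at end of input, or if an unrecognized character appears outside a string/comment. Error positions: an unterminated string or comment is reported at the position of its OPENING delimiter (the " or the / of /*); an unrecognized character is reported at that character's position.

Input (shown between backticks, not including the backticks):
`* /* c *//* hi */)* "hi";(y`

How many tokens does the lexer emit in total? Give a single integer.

pos=0: emit STAR '*'
pos=2: enter COMMENT mode (saw '/*')
exit COMMENT mode (now at pos=9)
pos=9: enter COMMENT mode (saw '/*')
exit COMMENT mode (now at pos=17)
pos=17: emit RPAREN ')'
pos=18: emit STAR '*'
pos=20: enter STRING mode
pos=20: emit STR "hi" (now at pos=24)
pos=24: emit SEMI ';'
pos=25: emit LPAREN '('
pos=26: emit ID 'y' (now at pos=27)
DONE. 7 tokens: [STAR, RPAREN, STAR, STR, SEMI, LPAREN, ID]

Answer: 7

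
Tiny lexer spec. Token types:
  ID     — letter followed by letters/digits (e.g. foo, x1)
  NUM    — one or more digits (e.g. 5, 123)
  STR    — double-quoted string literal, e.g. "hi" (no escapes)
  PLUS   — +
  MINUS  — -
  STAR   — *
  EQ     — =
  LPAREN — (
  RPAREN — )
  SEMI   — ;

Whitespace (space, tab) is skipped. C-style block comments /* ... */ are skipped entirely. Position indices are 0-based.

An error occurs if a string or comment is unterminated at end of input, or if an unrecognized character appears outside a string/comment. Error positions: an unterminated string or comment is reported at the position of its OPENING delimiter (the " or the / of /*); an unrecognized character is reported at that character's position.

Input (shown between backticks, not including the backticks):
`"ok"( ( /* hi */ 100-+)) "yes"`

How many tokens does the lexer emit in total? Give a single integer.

pos=0: enter STRING mode
pos=0: emit STR "ok" (now at pos=4)
pos=4: emit LPAREN '('
pos=6: emit LPAREN '('
pos=8: enter COMMENT mode (saw '/*')
exit COMMENT mode (now at pos=16)
pos=17: emit NUM '100' (now at pos=20)
pos=20: emit MINUS '-'
pos=21: emit PLUS '+'
pos=22: emit RPAREN ')'
pos=23: emit RPAREN ')'
pos=25: enter STRING mode
pos=25: emit STR "yes" (now at pos=30)
DONE. 9 tokens: [STR, LPAREN, LPAREN, NUM, MINUS, PLUS, RPAREN, RPAREN, STR]

Answer: 9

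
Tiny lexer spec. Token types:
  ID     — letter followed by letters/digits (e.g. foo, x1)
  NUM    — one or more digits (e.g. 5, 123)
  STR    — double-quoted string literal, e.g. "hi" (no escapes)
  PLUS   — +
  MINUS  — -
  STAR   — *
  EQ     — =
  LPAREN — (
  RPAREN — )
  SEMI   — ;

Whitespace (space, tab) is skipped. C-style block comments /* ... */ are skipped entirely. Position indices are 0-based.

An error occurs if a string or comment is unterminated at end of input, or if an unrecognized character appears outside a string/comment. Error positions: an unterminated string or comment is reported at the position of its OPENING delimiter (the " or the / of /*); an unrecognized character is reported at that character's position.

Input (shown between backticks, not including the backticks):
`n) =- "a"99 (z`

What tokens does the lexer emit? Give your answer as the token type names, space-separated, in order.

pos=0: emit ID 'n' (now at pos=1)
pos=1: emit RPAREN ')'
pos=3: emit EQ '='
pos=4: emit MINUS '-'
pos=6: enter STRING mode
pos=6: emit STR "a" (now at pos=9)
pos=9: emit NUM '99' (now at pos=11)
pos=12: emit LPAREN '('
pos=13: emit ID 'z' (now at pos=14)
DONE. 8 tokens: [ID, RPAREN, EQ, MINUS, STR, NUM, LPAREN, ID]

Answer: ID RPAREN EQ MINUS STR NUM LPAREN ID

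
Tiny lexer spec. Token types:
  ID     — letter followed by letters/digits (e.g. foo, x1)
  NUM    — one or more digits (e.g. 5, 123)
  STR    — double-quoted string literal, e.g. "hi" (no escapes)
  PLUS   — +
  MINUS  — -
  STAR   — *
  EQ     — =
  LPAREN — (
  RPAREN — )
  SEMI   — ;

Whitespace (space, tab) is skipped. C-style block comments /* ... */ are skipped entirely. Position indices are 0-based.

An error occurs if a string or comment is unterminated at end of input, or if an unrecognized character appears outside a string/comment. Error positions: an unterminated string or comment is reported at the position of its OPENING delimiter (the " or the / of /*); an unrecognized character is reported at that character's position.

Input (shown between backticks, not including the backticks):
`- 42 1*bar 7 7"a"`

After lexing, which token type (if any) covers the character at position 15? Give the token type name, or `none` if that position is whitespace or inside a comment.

Answer: STR

Derivation:
pos=0: emit MINUS '-'
pos=2: emit NUM '42' (now at pos=4)
pos=5: emit NUM '1' (now at pos=6)
pos=6: emit STAR '*'
pos=7: emit ID 'bar' (now at pos=10)
pos=11: emit NUM '7' (now at pos=12)
pos=13: emit NUM '7' (now at pos=14)
pos=14: enter STRING mode
pos=14: emit STR "a" (now at pos=17)
DONE. 8 tokens: [MINUS, NUM, NUM, STAR, ID, NUM, NUM, STR]
Position 15: char is 'a' -> STR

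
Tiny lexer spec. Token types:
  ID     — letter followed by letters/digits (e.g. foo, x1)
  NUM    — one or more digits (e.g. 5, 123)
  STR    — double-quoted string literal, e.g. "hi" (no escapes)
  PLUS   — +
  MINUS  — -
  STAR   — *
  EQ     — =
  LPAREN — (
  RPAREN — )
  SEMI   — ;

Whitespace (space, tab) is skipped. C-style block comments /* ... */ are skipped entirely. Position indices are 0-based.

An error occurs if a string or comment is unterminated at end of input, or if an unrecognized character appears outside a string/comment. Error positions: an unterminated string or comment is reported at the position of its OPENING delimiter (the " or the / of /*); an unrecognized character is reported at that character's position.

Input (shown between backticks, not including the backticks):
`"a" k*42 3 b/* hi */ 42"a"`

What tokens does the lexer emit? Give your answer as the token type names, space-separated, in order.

Answer: STR ID STAR NUM NUM ID NUM STR

Derivation:
pos=0: enter STRING mode
pos=0: emit STR "a" (now at pos=3)
pos=4: emit ID 'k' (now at pos=5)
pos=5: emit STAR '*'
pos=6: emit NUM '42' (now at pos=8)
pos=9: emit NUM '3' (now at pos=10)
pos=11: emit ID 'b' (now at pos=12)
pos=12: enter COMMENT mode (saw '/*')
exit COMMENT mode (now at pos=20)
pos=21: emit NUM '42' (now at pos=23)
pos=23: enter STRING mode
pos=23: emit STR "a" (now at pos=26)
DONE. 8 tokens: [STR, ID, STAR, NUM, NUM, ID, NUM, STR]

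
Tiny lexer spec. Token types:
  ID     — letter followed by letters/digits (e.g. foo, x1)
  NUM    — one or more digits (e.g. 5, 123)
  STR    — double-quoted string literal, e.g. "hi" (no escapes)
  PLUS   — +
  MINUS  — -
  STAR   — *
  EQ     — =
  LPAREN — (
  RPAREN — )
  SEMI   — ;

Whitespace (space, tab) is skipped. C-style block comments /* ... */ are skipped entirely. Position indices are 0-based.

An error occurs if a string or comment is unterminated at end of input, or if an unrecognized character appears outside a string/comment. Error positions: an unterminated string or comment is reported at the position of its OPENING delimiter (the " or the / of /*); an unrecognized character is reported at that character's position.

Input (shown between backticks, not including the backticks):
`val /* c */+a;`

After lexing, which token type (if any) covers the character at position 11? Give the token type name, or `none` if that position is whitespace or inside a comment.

Answer: PLUS

Derivation:
pos=0: emit ID 'val' (now at pos=3)
pos=4: enter COMMENT mode (saw '/*')
exit COMMENT mode (now at pos=11)
pos=11: emit PLUS '+'
pos=12: emit ID 'a' (now at pos=13)
pos=13: emit SEMI ';'
DONE. 4 tokens: [ID, PLUS, ID, SEMI]
Position 11: char is '+' -> PLUS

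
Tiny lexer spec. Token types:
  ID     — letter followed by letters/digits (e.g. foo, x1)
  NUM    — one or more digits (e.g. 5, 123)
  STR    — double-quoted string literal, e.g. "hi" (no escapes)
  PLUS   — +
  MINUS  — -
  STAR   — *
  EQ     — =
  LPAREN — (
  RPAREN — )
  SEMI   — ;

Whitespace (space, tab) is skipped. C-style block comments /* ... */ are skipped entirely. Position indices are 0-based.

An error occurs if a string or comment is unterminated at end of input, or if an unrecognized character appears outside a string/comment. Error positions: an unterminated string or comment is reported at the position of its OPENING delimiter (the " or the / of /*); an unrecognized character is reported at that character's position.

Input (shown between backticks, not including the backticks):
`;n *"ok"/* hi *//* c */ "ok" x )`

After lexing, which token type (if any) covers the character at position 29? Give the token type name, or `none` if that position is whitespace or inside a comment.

Answer: ID

Derivation:
pos=0: emit SEMI ';'
pos=1: emit ID 'n' (now at pos=2)
pos=3: emit STAR '*'
pos=4: enter STRING mode
pos=4: emit STR "ok" (now at pos=8)
pos=8: enter COMMENT mode (saw '/*')
exit COMMENT mode (now at pos=16)
pos=16: enter COMMENT mode (saw '/*')
exit COMMENT mode (now at pos=23)
pos=24: enter STRING mode
pos=24: emit STR "ok" (now at pos=28)
pos=29: emit ID 'x' (now at pos=30)
pos=31: emit RPAREN ')'
DONE. 7 tokens: [SEMI, ID, STAR, STR, STR, ID, RPAREN]
Position 29: char is 'x' -> ID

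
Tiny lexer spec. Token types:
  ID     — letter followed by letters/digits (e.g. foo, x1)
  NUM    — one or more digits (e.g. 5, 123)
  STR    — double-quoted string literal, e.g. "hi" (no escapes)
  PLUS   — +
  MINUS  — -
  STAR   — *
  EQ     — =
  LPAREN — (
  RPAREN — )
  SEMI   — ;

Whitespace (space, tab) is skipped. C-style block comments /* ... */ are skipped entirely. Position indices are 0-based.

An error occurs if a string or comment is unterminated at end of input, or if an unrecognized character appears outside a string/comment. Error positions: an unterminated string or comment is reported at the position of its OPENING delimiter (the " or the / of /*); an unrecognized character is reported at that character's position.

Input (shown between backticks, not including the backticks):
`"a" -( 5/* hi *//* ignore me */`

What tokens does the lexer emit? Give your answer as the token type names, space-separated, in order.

pos=0: enter STRING mode
pos=0: emit STR "a" (now at pos=3)
pos=4: emit MINUS '-'
pos=5: emit LPAREN '('
pos=7: emit NUM '5' (now at pos=8)
pos=8: enter COMMENT mode (saw '/*')
exit COMMENT mode (now at pos=16)
pos=16: enter COMMENT mode (saw '/*')
exit COMMENT mode (now at pos=31)
DONE. 4 tokens: [STR, MINUS, LPAREN, NUM]

Answer: STR MINUS LPAREN NUM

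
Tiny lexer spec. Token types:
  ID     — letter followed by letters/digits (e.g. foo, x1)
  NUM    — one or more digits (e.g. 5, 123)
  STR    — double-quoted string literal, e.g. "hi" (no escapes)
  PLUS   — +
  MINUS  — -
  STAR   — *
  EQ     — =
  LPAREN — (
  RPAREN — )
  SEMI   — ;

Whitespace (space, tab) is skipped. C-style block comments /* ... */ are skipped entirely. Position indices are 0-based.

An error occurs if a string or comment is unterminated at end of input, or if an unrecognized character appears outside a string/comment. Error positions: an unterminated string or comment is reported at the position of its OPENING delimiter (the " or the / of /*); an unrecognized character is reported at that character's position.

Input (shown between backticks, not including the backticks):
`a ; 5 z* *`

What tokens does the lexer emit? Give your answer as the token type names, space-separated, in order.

pos=0: emit ID 'a' (now at pos=1)
pos=2: emit SEMI ';'
pos=4: emit NUM '5' (now at pos=5)
pos=6: emit ID 'z' (now at pos=7)
pos=7: emit STAR '*'
pos=9: emit STAR '*'
DONE. 6 tokens: [ID, SEMI, NUM, ID, STAR, STAR]

Answer: ID SEMI NUM ID STAR STAR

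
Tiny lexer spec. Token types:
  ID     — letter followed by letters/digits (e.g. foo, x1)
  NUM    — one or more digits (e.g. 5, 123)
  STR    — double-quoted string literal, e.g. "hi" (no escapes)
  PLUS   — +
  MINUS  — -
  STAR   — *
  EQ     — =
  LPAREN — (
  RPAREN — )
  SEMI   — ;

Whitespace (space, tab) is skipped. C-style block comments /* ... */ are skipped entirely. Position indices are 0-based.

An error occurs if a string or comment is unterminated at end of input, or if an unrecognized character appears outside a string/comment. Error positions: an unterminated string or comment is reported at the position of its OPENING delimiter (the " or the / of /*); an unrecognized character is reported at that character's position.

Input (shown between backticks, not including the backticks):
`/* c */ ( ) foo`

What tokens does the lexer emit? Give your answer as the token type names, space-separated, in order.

pos=0: enter COMMENT mode (saw '/*')
exit COMMENT mode (now at pos=7)
pos=8: emit LPAREN '('
pos=10: emit RPAREN ')'
pos=12: emit ID 'foo' (now at pos=15)
DONE. 3 tokens: [LPAREN, RPAREN, ID]

Answer: LPAREN RPAREN ID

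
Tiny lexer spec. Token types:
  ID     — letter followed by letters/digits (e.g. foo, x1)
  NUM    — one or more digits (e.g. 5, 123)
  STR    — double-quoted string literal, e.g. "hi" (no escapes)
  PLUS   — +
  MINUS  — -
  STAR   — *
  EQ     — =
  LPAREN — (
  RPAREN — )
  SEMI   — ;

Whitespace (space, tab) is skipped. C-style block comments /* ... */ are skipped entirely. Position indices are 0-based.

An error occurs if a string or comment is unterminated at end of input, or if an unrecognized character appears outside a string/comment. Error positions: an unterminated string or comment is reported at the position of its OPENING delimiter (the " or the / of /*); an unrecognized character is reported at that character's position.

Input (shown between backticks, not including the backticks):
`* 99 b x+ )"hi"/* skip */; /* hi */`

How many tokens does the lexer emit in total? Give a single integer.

Answer: 8

Derivation:
pos=0: emit STAR '*'
pos=2: emit NUM '99' (now at pos=4)
pos=5: emit ID 'b' (now at pos=6)
pos=7: emit ID 'x' (now at pos=8)
pos=8: emit PLUS '+'
pos=10: emit RPAREN ')'
pos=11: enter STRING mode
pos=11: emit STR "hi" (now at pos=15)
pos=15: enter COMMENT mode (saw '/*')
exit COMMENT mode (now at pos=25)
pos=25: emit SEMI ';'
pos=27: enter COMMENT mode (saw '/*')
exit COMMENT mode (now at pos=35)
DONE. 8 tokens: [STAR, NUM, ID, ID, PLUS, RPAREN, STR, SEMI]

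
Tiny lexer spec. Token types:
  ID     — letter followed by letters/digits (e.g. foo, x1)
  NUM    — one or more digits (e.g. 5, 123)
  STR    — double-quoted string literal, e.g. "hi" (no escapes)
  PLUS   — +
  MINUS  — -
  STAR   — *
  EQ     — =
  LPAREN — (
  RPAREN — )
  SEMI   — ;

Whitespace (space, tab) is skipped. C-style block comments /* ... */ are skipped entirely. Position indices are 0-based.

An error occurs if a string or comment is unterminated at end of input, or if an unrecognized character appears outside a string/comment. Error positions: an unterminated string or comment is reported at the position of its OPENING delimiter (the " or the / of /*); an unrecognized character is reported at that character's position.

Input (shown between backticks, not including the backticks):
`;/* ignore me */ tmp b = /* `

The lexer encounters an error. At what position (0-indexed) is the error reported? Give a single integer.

pos=0: emit SEMI ';'
pos=1: enter COMMENT mode (saw '/*')
exit COMMENT mode (now at pos=16)
pos=17: emit ID 'tmp' (now at pos=20)
pos=21: emit ID 'b' (now at pos=22)
pos=23: emit EQ '='
pos=25: enter COMMENT mode (saw '/*')
pos=25: ERROR — unterminated comment (reached EOF)

Answer: 25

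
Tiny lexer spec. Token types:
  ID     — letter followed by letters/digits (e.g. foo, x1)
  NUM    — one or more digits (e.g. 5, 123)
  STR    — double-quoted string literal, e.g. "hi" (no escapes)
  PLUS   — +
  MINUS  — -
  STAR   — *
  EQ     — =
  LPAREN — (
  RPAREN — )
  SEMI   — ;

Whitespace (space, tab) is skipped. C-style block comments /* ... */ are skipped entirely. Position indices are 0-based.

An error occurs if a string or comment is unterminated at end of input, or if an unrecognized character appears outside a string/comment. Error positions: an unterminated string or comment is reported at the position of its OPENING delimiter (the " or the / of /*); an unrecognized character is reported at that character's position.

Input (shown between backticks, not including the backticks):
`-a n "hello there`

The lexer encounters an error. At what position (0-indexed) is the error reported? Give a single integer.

pos=0: emit MINUS '-'
pos=1: emit ID 'a' (now at pos=2)
pos=3: emit ID 'n' (now at pos=4)
pos=5: enter STRING mode
pos=5: ERROR — unterminated string

Answer: 5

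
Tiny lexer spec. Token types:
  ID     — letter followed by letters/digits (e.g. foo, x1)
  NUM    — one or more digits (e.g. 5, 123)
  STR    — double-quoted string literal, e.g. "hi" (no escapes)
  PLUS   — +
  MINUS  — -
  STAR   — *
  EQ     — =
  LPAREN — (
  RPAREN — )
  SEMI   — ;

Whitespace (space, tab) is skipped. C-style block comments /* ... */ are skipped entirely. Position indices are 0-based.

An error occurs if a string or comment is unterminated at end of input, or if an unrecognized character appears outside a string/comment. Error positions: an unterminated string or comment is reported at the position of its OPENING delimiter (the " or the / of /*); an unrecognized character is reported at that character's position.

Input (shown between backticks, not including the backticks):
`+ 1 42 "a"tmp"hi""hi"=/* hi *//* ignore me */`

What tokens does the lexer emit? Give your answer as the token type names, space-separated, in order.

Answer: PLUS NUM NUM STR ID STR STR EQ

Derivation:
pos=0: emit PLUS '+'
pos=2: emit NUM '1' (now at pos=3)
pos=4: emit NUM '42' (now at pos=6)
pos=7: enter STRING mode
pos=7: emit STR "a" (now at pos=10)
pos=10: emit ID 'tmp' (now at pos=13)
pos=13: enter STRING mode
pos=13: emit STR "hi" (now at pos=17)
pos=17: enter STRING mode
pos=17: emit STR "hi" (now at pos=21)
pos=21: emit EQ '='
pos=22: enter COMMENT mode (saw '/*')
exit COMMENT mode (now at pos=30)
pos=30: enter COMMENT mode (saw '/*')
exit COMMENT mode (now at pos=45)
DONE. 8 tokens: [PLUS, NUM, NUM, STR, ID, STR, STR, EQ]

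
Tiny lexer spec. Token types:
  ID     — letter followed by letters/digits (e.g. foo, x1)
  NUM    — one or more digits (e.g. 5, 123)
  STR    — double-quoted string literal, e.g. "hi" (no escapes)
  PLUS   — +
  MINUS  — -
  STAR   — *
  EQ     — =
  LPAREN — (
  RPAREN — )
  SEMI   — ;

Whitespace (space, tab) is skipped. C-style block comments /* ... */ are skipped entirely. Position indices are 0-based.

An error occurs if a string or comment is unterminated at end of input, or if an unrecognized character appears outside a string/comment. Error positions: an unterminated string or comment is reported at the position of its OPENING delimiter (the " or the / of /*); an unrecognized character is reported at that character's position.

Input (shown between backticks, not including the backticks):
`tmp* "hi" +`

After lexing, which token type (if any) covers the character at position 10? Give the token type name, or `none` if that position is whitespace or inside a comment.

pos=0: emit ID 'tmp' (now at pos=3)
pos=3: emit STAR '*'
pos=5: enter STRING mode
pos=5: emit STR "hi" (now at pos=9)
pos=10: emit PLUS '+'
DONE. 4 tokens: [ID, STAR, STR, PLUS]
Position 10: char is '+' -> PLUS

Answer: PLUS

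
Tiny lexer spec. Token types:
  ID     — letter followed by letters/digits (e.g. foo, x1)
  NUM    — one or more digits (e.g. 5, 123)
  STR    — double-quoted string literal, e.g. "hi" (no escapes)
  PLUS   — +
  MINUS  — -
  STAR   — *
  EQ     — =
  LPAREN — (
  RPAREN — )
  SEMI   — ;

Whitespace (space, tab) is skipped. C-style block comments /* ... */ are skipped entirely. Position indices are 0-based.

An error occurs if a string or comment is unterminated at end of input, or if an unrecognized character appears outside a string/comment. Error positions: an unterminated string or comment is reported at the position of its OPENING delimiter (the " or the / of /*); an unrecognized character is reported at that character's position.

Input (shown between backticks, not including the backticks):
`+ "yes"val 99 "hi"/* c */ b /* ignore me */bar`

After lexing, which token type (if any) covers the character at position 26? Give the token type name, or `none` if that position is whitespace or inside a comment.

Answer: ID

Derivation:
pos=0: emit PLUS '+'
pos=2: enter STRING mode
pos=2: emit STR "yes" (now at pos=7)
pos=7: emit ID 'val' (now at pos=10)
pos=11: emit NUM '99' (now at pos=13)
pos=14: enter STRING mode
pos=14: emit STR "hi" (now at pos=18)
pos=18: enter COMMENT mode (saw '/*')
exit COMMENT mode (now at pos=25)
pos=26: emit ID 'b' (now at pos=27)
pos=28: enter COMMENT mode (saw '/*')
exit COMMENT mode (now at pos=43)
pos=43: emit ID 'bar' (now at pos=46)
DONE. 7 tokens: [PLUS, STR, ID, NUM, STR, ID, ID]
Position 26: char is 'b' -> ID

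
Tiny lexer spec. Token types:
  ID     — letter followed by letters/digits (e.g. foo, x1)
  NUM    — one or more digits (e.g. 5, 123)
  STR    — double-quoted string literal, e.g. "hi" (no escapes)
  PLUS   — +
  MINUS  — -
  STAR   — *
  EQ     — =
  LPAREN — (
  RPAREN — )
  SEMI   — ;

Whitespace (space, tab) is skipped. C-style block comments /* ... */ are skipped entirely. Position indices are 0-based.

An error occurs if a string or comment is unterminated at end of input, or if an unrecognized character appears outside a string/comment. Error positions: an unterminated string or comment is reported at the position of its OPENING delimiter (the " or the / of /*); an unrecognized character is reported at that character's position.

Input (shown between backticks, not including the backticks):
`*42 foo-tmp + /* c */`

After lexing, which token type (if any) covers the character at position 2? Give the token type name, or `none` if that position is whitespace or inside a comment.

pos=0: emit STAR '*'
pos=1: emit NUM '42' (now at pos=3)
pos=4: emit ID 'foo' (now at pos=7)
pos=7: emit MINUS '-'
pos=8: emit ID 'tmp' (now at pos=11)
pos=12: emit PLUS '+'
pos=14: enter COMMENT mode (saw '/*')
exit COMMENT mode (now at pos=21)
DONE. 6 tokens: [STAR, NUM, ID, MINUS, ID, PLUS]
Position 2: char is '2' -> NUM

Answer: NUM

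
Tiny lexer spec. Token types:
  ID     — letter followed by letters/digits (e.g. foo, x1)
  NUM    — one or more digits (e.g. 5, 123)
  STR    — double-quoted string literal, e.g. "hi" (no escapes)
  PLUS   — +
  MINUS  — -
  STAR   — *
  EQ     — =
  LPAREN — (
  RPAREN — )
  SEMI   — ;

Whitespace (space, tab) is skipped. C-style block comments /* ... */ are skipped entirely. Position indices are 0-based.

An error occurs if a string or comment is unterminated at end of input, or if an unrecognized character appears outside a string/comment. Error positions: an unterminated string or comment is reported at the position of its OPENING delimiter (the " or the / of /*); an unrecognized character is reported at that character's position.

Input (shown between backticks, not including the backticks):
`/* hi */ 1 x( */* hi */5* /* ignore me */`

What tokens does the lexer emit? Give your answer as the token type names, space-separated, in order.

Answer: NUM ID LPAREN STAR NUM STAR

Derivation:
pos=0: enter COMMENT mode (saw '/*')
exit COMMENT mode (now at pos=8)
pos=9: emit NUM '1' (now at pos=10)
pos=11: emit ID 'x' (now at pos=12)
pos=12: emit LPAREN '('
pos=14: emit STAR '*'
pos=15: enter COMMENT mode (saw '/*')
exit COMMENT mode (now at pos=23)
pos=23: emit NUM '5' (now at pos=24)
pos=24: emit STAR '*'
pos=26: enter COMMENT mode (saw '/*')
exit COMMENT mode (now at pos=41)
DONE. 6 tokens: [NUM, ID, LPAREN, STAR, NUM, STAR]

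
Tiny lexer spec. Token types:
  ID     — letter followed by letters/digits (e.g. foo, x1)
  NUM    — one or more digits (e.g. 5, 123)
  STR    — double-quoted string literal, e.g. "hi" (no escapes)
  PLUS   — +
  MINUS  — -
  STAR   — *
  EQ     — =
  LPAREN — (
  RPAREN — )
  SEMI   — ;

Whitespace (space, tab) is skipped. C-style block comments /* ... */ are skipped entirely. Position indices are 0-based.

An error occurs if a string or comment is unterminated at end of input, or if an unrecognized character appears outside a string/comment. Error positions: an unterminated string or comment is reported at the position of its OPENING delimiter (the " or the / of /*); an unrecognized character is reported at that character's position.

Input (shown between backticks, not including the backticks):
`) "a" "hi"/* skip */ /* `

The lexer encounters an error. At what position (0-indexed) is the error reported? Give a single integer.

pos=0: emit RPAREN ')'
pos=2: enter STRING mode
pos=2: emit STR "a" (now at pos=5)
pos=6: enter STRING mode
pos=6: emit STR "hi" (now at pos=10)
pos=10: enter COMMENT mode (saw '/*')
exit COMMENT mode (now at pos=20)
pos=21: enter COMMENT mode (saw '/*')
pos=21: ERROR — unterminated comment (reached EOF)

Answer: 21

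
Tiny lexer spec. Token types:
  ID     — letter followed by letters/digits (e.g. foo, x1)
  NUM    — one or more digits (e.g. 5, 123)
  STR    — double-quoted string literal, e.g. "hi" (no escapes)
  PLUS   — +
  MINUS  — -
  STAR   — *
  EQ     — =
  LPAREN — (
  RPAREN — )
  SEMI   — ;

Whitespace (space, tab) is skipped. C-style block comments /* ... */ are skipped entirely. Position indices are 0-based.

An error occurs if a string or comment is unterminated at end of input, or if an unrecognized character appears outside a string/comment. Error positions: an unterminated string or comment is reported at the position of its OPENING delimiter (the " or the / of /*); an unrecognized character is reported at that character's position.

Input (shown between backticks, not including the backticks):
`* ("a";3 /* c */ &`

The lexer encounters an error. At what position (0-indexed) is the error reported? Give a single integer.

pos=0: emit STAR '*'
pos=2: emit LPAREN '('
pos=3: enter STRING mode
pos=3: emit STR "a" (now at pos=6)
pos=6: emit SEMI ';'
pos=7: emit NUM '3' (now at pos=8)
pos=9: enter COMMENT mode (saw '/*')
exit COMMENT mode (now at pos=16)
pos=17: ERROR — unrecognized char '&'

Answer: 17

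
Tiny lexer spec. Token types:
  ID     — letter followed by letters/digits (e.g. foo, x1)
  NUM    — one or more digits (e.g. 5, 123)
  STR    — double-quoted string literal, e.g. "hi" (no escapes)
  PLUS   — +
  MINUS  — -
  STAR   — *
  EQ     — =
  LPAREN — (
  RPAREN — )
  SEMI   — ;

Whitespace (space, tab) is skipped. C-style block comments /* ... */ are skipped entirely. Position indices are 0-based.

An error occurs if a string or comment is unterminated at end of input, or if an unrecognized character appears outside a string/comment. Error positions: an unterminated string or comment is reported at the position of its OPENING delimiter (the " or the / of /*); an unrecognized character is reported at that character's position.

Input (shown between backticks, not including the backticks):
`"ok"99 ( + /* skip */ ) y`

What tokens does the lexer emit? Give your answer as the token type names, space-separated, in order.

pos=0: enter STRING mode
pos=0: emit STR "ok" (now at pos=4)
pos=4: emit NUM '99' (now at pos=6)
pos=7: emit LPAREN '('
pos=9: emit PLUS '+'
pos=11: enter COMMENT mode (saw '/*')
exit COMMENT mode (now at pos=21)
pos=22: emit RPAREN ')'
pos=24: emit ID 'y' (now at pos=25)
DONE. 6 tokens: [STR, NUM, LPAREN, PLUS, RPAREN, ID]

Answer: STR NUM LPAREN PLUS RPAREN ID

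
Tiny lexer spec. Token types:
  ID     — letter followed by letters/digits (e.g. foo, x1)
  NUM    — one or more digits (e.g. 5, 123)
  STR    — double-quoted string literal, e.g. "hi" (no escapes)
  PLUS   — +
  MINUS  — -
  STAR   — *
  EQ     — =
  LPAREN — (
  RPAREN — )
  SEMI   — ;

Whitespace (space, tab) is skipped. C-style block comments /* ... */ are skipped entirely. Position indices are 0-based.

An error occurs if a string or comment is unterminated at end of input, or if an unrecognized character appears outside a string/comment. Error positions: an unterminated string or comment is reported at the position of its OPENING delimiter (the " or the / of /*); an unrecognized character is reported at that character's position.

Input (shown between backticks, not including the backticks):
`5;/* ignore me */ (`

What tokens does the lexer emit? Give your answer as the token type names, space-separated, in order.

pos=0: emit NUM '5' (now at pos=1)
pos=1: emit SEMI ';'
pos=2: enter COMMENT mode (saw '/*')
exit COMMENT mode (now at pos=17)
pos=18: emit LPAREN '('
DONE. 3 tokens: [NUM, SEMI, LPAREN]

Answer: NUM SEMI LPAREN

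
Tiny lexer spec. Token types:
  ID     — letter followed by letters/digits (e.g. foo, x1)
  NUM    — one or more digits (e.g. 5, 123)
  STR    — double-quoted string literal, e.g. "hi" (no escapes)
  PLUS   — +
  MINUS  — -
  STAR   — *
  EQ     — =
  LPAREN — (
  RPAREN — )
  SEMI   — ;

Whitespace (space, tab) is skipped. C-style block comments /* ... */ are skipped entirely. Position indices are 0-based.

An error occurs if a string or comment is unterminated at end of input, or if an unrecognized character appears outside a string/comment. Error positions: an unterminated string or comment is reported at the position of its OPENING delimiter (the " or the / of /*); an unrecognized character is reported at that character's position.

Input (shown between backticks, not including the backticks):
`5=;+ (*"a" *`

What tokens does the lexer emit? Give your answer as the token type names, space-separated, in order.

Answer: NUM EQ SEMI PLUS LPAREN STAR STR STAR

Derivation:
pos=0: emit NUM '5' (now at pos=1)
pos=1: emit EQ '='
pos=2: emit SEMI ';'
pos=3: emit PLUS '+'
pos=5: emit LPAREN '('
pos=6: emit STAR '*'
pos=7: enter STRING mode
pos=7: emit STR "a" (now at pos=10)
pos=11: emit STAR '*'
DONE. 8 tokens: [NUM, EQ, SEMI, PLUS, LPAREN, STAR, STR, STAR]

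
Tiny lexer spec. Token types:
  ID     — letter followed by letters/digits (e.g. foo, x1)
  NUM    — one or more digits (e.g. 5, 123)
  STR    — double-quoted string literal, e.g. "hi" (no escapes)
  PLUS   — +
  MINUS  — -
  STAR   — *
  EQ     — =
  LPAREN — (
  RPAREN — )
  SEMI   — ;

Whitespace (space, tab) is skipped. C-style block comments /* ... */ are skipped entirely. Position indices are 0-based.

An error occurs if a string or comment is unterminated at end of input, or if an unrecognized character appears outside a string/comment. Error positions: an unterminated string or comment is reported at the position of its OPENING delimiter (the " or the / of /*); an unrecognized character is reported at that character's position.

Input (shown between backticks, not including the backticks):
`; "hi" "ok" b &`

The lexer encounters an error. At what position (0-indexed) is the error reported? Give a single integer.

Answer: 14

Derivation:
pos=0: emit SEMI ';'
pos=2: enter STRING mode
pos=2: emit STR "hi" (now at pos=6)
pos=7: enter STRING mode
pos=7: emit STR "ok" (now at pos=11)
pos=12: emit ID 'b' (now at pos=13)
pos=14: ERROR — unrecognized char '&'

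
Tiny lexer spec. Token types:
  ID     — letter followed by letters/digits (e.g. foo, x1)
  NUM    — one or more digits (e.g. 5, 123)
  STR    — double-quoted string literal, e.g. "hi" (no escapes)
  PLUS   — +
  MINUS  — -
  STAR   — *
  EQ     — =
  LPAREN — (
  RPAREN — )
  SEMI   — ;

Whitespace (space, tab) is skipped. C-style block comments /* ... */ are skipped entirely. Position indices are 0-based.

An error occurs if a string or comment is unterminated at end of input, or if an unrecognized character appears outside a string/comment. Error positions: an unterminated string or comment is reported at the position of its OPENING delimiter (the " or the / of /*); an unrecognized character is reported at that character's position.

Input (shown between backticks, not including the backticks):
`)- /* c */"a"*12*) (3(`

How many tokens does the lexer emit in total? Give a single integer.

pos=0: emit RPAREN ')'
pos=1: emit MINUS '-'
pos=3: enter COMMENT mode (saw '/*')
exit COMMENT mode (now at pos=10)
pos=10: enter STRING mode
pos=10: emit STR "a" (now at pos=13)
pos=13: emit STAR '*'
pos=14: emit NUM '12' (now at pos=16)
pos=16: emit STAR '*'
pos=17: emit RPAREN ')'
pos=19: emit LPAREN '('
pos=20: emit NUM '3' (now at pos=21)
pos=21: emit LPAREN '('
DONE. 10 tokens: [RPAREN, MINUS, STR, STAR, NUM, STAR, RPAREN, LPAREN, NUM, LPAREN]

Answer: 10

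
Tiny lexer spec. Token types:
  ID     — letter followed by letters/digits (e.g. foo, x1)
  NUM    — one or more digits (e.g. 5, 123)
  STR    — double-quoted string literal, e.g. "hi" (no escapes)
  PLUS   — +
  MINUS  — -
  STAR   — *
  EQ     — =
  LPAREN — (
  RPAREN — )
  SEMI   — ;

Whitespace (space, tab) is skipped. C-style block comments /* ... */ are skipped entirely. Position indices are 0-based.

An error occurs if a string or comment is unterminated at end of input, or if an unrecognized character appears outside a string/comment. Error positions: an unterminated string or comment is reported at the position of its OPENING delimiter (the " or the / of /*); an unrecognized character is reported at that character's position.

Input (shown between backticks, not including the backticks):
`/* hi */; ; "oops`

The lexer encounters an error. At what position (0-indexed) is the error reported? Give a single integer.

Answer: 12

Derivation:
pos=0: enter COMMENT mode (saw '/*')
exit COMMENT mode (now at pos=8)
pos=8: emit SEMI ';'
pos=10: emit SEMI ';'
pos=12: enter STRING mode
pos=12: ERROR — unterminated string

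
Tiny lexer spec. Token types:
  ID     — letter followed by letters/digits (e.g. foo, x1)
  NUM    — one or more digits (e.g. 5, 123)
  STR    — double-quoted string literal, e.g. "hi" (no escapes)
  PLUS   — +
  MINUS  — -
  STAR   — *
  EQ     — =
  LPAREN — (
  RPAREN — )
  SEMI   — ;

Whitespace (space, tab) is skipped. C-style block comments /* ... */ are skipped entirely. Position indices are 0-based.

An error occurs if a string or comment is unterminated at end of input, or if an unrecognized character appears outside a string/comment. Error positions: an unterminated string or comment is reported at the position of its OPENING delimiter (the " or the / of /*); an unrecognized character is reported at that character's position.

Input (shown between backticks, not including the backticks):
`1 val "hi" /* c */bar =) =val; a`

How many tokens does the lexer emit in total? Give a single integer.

pos=0: emit NUM '1' (now at pos=1)
pos=2: emit ID 'val' (now at pos=5)
pos=6: enter STRING mode
pos=6: emit STR "hi" (now at pos=10)
pos=11: enter COMMENT mode (saw '/*')
exit COMMENT mode (now at pos=18)
pos=18: emit ID 'bar' (now at pos=21)
pos=22: emit EQ '='
pos=23: emit RPAREN ')'
pos=25: emit EQ '='
pos=26: emit ID 'val' (now at pos=29)
pos=29: emit SEMI ';'
pos=31: emit ID 'a' (now at pos=32)
DONE. 10 tokens: [NUM, ID, STR, ID, EQ, RPAREN, EQ, ID, SEMI, ID]

Answer: 10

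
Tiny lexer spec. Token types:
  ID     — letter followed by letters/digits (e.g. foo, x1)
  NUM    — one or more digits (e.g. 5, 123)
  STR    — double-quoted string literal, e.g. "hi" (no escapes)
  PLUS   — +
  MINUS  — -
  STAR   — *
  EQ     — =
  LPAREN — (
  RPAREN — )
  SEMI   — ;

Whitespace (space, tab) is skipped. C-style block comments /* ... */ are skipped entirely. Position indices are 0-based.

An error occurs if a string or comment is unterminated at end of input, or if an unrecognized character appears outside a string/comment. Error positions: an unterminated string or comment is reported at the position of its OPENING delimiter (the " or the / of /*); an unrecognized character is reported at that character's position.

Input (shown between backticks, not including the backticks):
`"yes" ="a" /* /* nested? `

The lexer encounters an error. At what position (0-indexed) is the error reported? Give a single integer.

pos=0: enter STRING mode
pos=0: emit STR "yes" (now at pos=5)
pos=6: emit EQ '='
pos=7: enter STRING mode
pos=7: emit STR "a" (now at pos=10)
pos=11: enter COMMENT mode (saw '/*')
pos=11: ERROR — unterminated comment (reached EOF)

Answer: 11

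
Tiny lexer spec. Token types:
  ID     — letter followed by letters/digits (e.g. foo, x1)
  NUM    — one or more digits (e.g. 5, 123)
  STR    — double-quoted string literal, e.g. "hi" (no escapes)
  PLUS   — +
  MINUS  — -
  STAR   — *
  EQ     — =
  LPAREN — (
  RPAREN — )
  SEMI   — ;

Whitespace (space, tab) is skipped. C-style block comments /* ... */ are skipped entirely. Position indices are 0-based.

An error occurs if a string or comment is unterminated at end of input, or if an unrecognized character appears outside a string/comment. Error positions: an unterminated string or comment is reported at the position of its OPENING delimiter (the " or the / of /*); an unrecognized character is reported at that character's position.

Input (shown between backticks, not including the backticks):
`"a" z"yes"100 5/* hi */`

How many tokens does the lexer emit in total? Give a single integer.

pos=0: enter STRING mode
pos=0: emit STR "a" (now at pos=3)
pos=4: emit ID 'z' (now at pos=5)
pos=5: enter STRING mode
pos=5: emit STR "yes" (now at pos=10)
pos=10: emit NUM '100' (now at pos=13)
pos=14: emit NUM '5' (now at pos=15)
pos=15: enter COMMENT mode (saw '/*')
exit COMMENT mode (now at pos=23)
DONE. 5 tokens: [STR, ID, STR, NUM, NUM]

Answer: 5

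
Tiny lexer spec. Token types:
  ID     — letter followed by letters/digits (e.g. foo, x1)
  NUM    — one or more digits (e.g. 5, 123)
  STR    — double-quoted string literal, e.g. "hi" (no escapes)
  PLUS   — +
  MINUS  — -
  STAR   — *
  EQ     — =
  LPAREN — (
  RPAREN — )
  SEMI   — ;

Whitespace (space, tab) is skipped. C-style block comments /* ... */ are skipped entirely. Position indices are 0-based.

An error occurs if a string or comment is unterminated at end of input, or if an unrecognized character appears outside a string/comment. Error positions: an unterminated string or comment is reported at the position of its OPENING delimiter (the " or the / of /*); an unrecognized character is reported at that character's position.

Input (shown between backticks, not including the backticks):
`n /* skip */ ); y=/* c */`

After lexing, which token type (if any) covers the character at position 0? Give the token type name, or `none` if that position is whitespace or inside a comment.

pos=0: emit ID 'n' (now at pos=1)
pos=2: enter COMMENT mode (saw '/*')
exit COMMENT mode (now at pos=12)
pos=13: emit RPAREN ')'
pos=14: emit SEMI ';'
pos=16: emit ID 'y' (now at pos=17)
pos=17: emit EQ '='
pos=18: enter COMMENT mode (saw '/*')
exit COMMENT mode (now at pos=25)
DONE. 5 tokens: [ID, RPAREN, SEMI, ID, EQ]
Position 0: char is 'n' -> ID

Answer: ID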